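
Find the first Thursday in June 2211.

June 6, 2211

June 1, 2211 is a Saturday.
The first Thursday is therefore June 6 (5 days later).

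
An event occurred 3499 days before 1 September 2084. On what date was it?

−366 (one year; includes Feb 29, 2084) → Sep 1, 2083 (3133 left).
−365 (one year) → Sep 1, 2082 (2768 left).
−365 (one year) → Sep 1, 2081 (2403 left).
−365 (one year) → Sep 1, 2080 (2038 left).
−366 (one year; includes Feb 29, 2080) → Sep 1, 2079 (1672 left).
−365 (one year) → Sep 1, 2078 (1307 left).
−365 (one year) → Sep 1, 2077 (942 left).
−365 (one year) → Sep 1, 2076 (577 left).
−366 (one year; includes Feb 29, 2076) → Sep 1, 2075 (211 left).
−1 → Aug 31, 2075 (end of Aug, 31 days; 210 left).
−31 → Jul 31, 2075 (end of Jul, 31 days; 179 left).
−31 → Jun 30, 2075 (end of Jun, 30 days; 148 left).
−30 → May 31, 2075 (end of May, 31 days; 118 left).
−31 → Apr 30, 2075 (end of Apr, 30 days; 87 left).
−30 → Mar 31, 2075 (end of Mar, 31 days; 57 left).
−31 → Feb 28, 2075 (end of Feb, 28 days; 26 left).
−26 → Feb 2, 2075.

February 2, 2075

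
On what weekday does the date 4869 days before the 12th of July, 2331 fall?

Jul 12, 2331 is a Sunday.
4869 mod 7 = 4, so 4869 days before a Sunday is Sunday − 4 = Wednesday.

Wednesday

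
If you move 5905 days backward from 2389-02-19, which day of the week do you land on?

Wednesday

First find the weekday of Feb 19, 2389. Doomsday rule: the anchor day for the 2300s is Wednesday. For year 89: 89÷12 = 7 r 5, and 5÷4 = 1, so 7+5+1 = 13.
Wednesday + 13 ≡ Tuesday — that's 2389's doomsday.
In February the doomsday date is Feb 28 (2389 is not a leap year).
Feb 19 is 9 days before Feb 28; 9 mod 7 = 2, so Tuesday − 2 = Sunday.
5905 mod 7 = 4, so 5905 days before a Sunday is Sunday − 4 = Wednesday.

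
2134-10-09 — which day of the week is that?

January 1, 2134 is a Friday.
Jan 1, 2134 → Feb 1, 2134: 31 days (January has 31).
Feb 1, 2134 → Mar 1, 2134: 28 days (February has 28).
Mar 1, 2134 → Apr 1, 2134: 31 days (March has 31).
Apr 1, 2134 → May 1, 2134: 30 days (April has 30).
May 1, 2134 → Jun 1, 2134: 31 days (May has 31).
Jun 1, 2134 → Jul 1, 2134: 30 days (June has 30).
Jul 1, 2134 → Aug 1, 2134: 31 days (July has 31).
Aug 1, 2134 → Sep 1, 2134: 31 days (August has 31).
Sep 1, 2134 → Oct 1, 2134: 30 days (September has 30).
Oct 1, 2134 → Oct 9, 2134: 8 days.
Total: 281 days.
281 mod 7 = 1, so Friday + 1 = Saturday.

Saturday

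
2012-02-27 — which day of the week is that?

Monday

January 1, 2012 is a Sunday.
Jan 1, 2012 → Feb 1, 2012: 31 days (January has 31).
Feb 1, 2012 → Feb 27, 2012: 26 days.
Total: 57 days.
57 mod 7 = 1, so Sunday + 1 = Monday.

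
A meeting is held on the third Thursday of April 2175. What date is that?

April 20, 2175

April 1, 2175 is a Saturday.
The first Thursday is therefore April 6 (5 days later).
The third Thursday is 6 + 2×7 = April 20.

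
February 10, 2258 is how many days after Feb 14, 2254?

Feb 14, 2254 → Feb 14, 2255: 365 days.
Feb 14, 2255 → Feb 14, 2256: 365 days.
Feb 14, 2256 → Feb 14, 2257: 366 days (Feb 29, 2256 is in that span).
Feb 14, 2257 → Mar 14, 2257: 28 days (February has 28).
Mar 14, 2257 → Apr 14, 2257: 31 days (March has 31).
Apr 14, 2257 → May 14, 2257: 30 days (April has 30).
May 14, 2257 → Jun 14, 2257: 31 days (May has 31).
Jun 14, 2257 → Jul 14, 2257: 30 days (June has 30).
Jul 14, 2257 → Aug 14, 2257: 31 days (July has 31).
Aug 14, 2257 → Sep 14, 2257: 31 days (August has 31).
Sep 14, 2257 → Oct 14, 2257: 30 days (September has 30).
Oct 14, 2257 → Nov 14, 2257: 31 days (October has 31).
Nov 14, 2257 → Dec 14, 2257: 30 days (November has 30).
Dec 14, 2257 → Jan 14, 2258: 31 days (December has 31).
Jan 14, 2258 → Feb 10, 2258: 27 days.
Total: 1457 days.

1457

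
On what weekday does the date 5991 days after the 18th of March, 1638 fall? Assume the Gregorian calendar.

First find the weekday of Mar 18, 1638. Doomsday rule: the anchor day for the 1600s is Tuesday. For year 38: 38÷12 = 3 r 2, and 2÷4 = 0, so 3+2+0 = 5.
Tuesday + 5 ≡ Sunday — that's 1638's doomsday.
In March the doomsday date is Mar 14.
Mar 18 is 4 days after Mar 14; 4 mod 7 = 4, so Sunday + 4 = Thursday.
5991 mod 7 = 6, so 5991 days after a Thursday is Thursday + 6 = Wednesday.

Wednesday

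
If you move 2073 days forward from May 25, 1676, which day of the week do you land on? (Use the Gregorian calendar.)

First find the weekday of May 25, 1676. Doomsday rule: the anchor day for the 1600s is Tuesday. For year 76: 76÷12 = 6 r 4, and 4÷4 = 1, so 6+4+1 = 11.
Tuesday + 11 ≡ Saturday — that's 1676's doomsday.
In May the doomsday date is May 9.
May 25 is 16 days after May 9; 16 mod 7 = 2, so Saturday + 2 = Monday.
2073 mod 7 = 1, so 2073 days after a Monday is Monday + 1 = Tuesday.

Tuesday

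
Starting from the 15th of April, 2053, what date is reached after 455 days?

+365 (one year) → Apr 15, 2054 (90 left).
Apr has 30 days: +16 → May 1, 2054 (74 left).
May has 31 days: +31 → Jun 1, 2054 (43 left).
Jun has 30 days: +30 → Jul 1, 2054 (13 left).
+13 → Jul 14, 2054.

July 14, 2054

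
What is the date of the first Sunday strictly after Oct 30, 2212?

November 1, 2212

Oct 30, 2212 is a Friday.
From Friday to the next Sunday is 2 days.
Oct 30, 2212 + 2 = Nov 1, 2212.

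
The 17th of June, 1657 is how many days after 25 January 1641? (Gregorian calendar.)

Jan 25, 1641 → Jan 25, 1642: 365 days.
Jan 25, 1642 → Jan 25, 1643: 365 days.
Jan 25, 1643 → Jan 25, 1644: 365 days.
Jan 25, 1644 → Jan 25, 1645: 366 days (Feb 29, 1644 is in that span).
Jan 25, 1645 → Jan 25, 1646: 365 days.
Jan 25, 1646 → Jan 25, 1647: 365 days.
Jan 25, 1647 → Jan 25, 1648: 365 days.
Jan 25, 1648 → Jan 25, 1649: 366 days (Feb 29, 1648 is in that span).
Jan 25, 1649 → Jan 25, 1650: 365 days.
Jan 25, 1650 → Jan 25, 1651: 365 days.
Jan 25, 1651 → Jan 25, 1652: 365 days.
Jan 25, 1652 → Jan 25, 1653: 366 days (Feb 29, 1652 is in that span).
Jan 25, 1653 → Jan 25, 1654: 365 days.
Jan 25, 1654 → Jan 25, 1655: 365 days.
Jan 25, 1655 → Jan 25, 1656: 365 days.
Jan 25, 1656 → Jan 25, 1657: 366 days (Feb 29, 1656 is in that span).
Jan 25, 1657 → Feb 25, 1657: 31 days (January has 31).
Feb 25, 1657 → Mar 25, 1657: 28 days (February has 28).
Mar 25, 1657 → Apr 25, 1657: 31 days (March has 31).
Apr 25, 1657 → May 25, 1657: 30 days (April has 30).
May 25, 1657 → Jun 17, 1657: 23 days.
Total: 5987 days.

5987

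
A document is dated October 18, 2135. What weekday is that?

Tuesday

Doomsday rule: the anchor day for the 2100s is Sunday. For year 35: 35÷12 = 2 r 11, and 11÷4 = 2, so 2+11+2 = 15.
Sunday + 15 ≡ Monday — that's 2135's doomsday.
In October the doomsday date is Oct 10.
Oct 18 is 8 days after Oct 10; 8 mod 7 = 1, so Monday + 1 = Tuesday.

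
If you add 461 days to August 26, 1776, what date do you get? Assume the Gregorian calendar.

November 30, 1777

+365 (one year) → Aug 26, 1777 (96 left).
Aug has 31 days: +6 → Sep 1, 1777 (90 left).
Sep has 30 days: +30 → Oct 1, 1777 (60 left).
Oct has 31 days: +31 → Nov 1, 1777 (29 left).
+29 → Nov 30, 1777.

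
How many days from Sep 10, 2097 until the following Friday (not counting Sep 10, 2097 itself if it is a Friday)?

3

Sep 10, 2097 is a Tuesday.
From Tuesday to the next Friday is 3 days.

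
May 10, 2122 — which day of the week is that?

Doomsday rule: the anchor day for the 2100s is Sunday. For year 22: 22÷12 = 1 r 10, and 10÷4 = 2, so 1+10+2 = 13.
Sunday + 13 ≡ Saturday — that's 2122's doomsday.
In May the doomsday date is May 9.
May 10 is 1 day after May 9; 1 mod 7 = 1, so Saturday + 1 = Sunday.

Sunday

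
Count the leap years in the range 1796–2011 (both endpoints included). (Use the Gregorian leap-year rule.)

52

Multiples of 4 in [1796,2011]: 54.
Of those, multiples of 100: 3 (not leap unless ÷400).
Multiples of 400: 1.
Leap years = 54 − 3 + 1 = 52.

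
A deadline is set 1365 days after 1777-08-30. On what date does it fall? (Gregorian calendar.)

+365 (one year) → Aug 30, 1778 (1000 left).
+365 (one year) → Aug 30, 1779 (635 left).
+366 (one year; includes Feb 29, 1780) → Aug 30, 1780 (269 left).
Aug has 31 days: +2 → Sep 1, 1780 (267 left).
Sep has 30 days: +30 → Oct 1, 1780 (237 left).
Oct has 31 days: +31 → Nov 1, 1780 (206 left).
Nov has 30 days: +30 → Dec 1, 1780 (176 left).
Dec has 31 days: +31 → Jan 1, 1781 (145 left).
Jan has 31 days: +31 → Feb 1, 1781 (114 left).
Feb has 28 days: +28 → Mar 1, 1781 (86 left).
Mar has 31 days: +31 → Apr 1, 1781 (55 left).
Apr has 30 days: +30 → May 1, 1781 (25 left).
+25 → May 26, 1781.

May 26, 1781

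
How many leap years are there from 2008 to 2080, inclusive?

19

Multiples of 4 in [2008,2080]: 19.
Of those, multiples of 100: 0 (not leap unless ÷400).
Multiples of 400: 0.
Leap years = 19 − 0 + 0 = 19.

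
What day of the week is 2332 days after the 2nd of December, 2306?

First find the weekday of Dec 2, 2306. Doomsday rule: the anchor day for the 2300s is Wednesday. For year 06: 6÷12 = 0 r 6, and 6÷4 = 1, so 0+6+1 = 7.
Wednesday + 7 ≡ Wednesday — that's 2306's doomsday.
In December the doomsday date is Dec 12.
Dec 2 is 10 days before Dec 12; 10 mod 7 = 3, so Wednesday − 3 = Sunday.
2332 mod 7 = 1, so 2332 days after a Sunday is Sunday + 1 = Monday.

Monday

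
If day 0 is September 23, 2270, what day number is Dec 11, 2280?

3732

Sep 23, 2270 → Sep 23, 2271: 365 days.
Sep 23, 2271 → Sep 23, 2272: 366 days (Feb 29, 2272 is in that span).
Sep 23, 2272 → Sep 23, 2273: 365 days.
Sep 23, 2273 → Sep 23, 2274: 365 days.
Sep 23, 2274 → Sep 23, 2275: 365 days.
Sep 23, 2275 → Sep 23, 2276: 366 days (Feb 29, 2276 is in that span).
Sep 23, 2276 → Sep 23, 2277: 365 days.
Sep 23, 2277 → Sep 23, 2278: 365 days.
Sep 23, 2278 → Sep 23, 2279: 365 days.
Sep 23, 2279 → Sep 23, 2280: 366 days (Feb 29, 2280 is in that span).
Sep 23, 2280 → Oct 23, 2280: 30 days (September has 30).
Oct 23, 2280 → Nov 23, 2280: 31 days (October has 31).
Nov 23, 2280 → Dec 11, 2280: 18 days.
Total: 3732 days.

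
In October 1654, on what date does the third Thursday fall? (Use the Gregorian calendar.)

October 15, 1654

October 1, 1654 is a Thursday.
The first Thursday is therefore October 1 (same day).
The third Thursday is 1 + 2×7 = October 15.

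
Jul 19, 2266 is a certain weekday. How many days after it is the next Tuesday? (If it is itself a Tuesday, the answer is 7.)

5

Jul 19, 2266 is a Thursday.
From Thursday to the next Tuesday is 5 days.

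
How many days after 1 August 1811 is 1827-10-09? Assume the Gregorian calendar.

5913

Aug 1, 1811 → Aug 1, 1812: 366 days (Feb 29, 1812 is in that span).
Aug 1, 1812 → Aug 1, 1813: 365 days.
Aug 1, 1813 → Aug 1, 1814: 365 days.
Aug 1, 1814 → Aug 1, 1815: 365 days.
Aug 1, 1815 → Aug 1, 1816: 366 days (Feb 29, 1816 is in that span).
Aug 1, 1816 → Aug 1, 1817: 365 days.
Aug 1, 1817 → Aug 1, 1818: 365 days.
Aug 1, 1818 → Aug 1, 1819: 365 days.
Aug 1, 1819 → Aug 1, 1820: 366 days (Feb 29, 1820 is in that span).
Aug 1, 1820 → Aug 1, 1821: 365 days.
Aug 1, 1821 → Aug 1, 1822: 365 days.
Aug 1, 1822 → Aug 1, 1823: 365 days.
Aug 1, 1823 → Aug 1, 1824: 366 days (Feb 29, 1824 is in that span).
Aug 1, 1824 → Aug 1, 1825: 365 days.
Aug 1, 1825 → Aug 1, 1826: 365 days.
Aug 1, 1826 → Aug 1, 1827: 365 days.
Aug 1, 1827 → Sep 1, 1827: 31 days (August has 31).
Sep 1, 1827 → Oct 1, 1827: 30 days (September has 30).
Oct 1, 1827 → Oct 9, 1827: 8 days.
Total: 5913 days.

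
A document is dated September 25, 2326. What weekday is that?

Saturday

Doomsday rule: the anchor day for the 2300s is Wednesday. For year 26: 26÷12 = 2 r 2, and 2÷4 = 0, so 2+2+0 = 4.
Wednesday + 4 ≡ Sunday — that's 2326's doomsday.
In September the doomsday date is Sep 5.
Sep 25 is 20 days after Sep 5; 20 mod 7 = 6, so Sunday + 6 = Saturday.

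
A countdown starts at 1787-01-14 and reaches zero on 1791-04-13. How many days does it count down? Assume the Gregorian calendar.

1550

Jan 14, 1787 → Jan 14, 1788: 365 days.
Jan 14, 1788 → Jan 14, 1789: 366 days (Feb 29, 1788 is in that span).
Jan 14, 1789 → Jan 14, 1790: 365 days.
Jan 14, 1790 → Jan 14, 1791: 365 days.
Jan 14, 1791 → Feb 14, 1791: 31 days (January has 31).
Feb 14, 1791 → Mar 14, 1791: 28 days (February has 28).
Mar 14, 1791 → Apr 13, 1791: 30 days.
Total: 1550 days.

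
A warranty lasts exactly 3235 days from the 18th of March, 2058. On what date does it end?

January 25, 2067

+365 (one year) → Mar 18, 2059 (2870 left).
+366 (one year; includes Feb 29, 2060) → Mar 18, 2060 (2504 left).
+365 (one year) → Mar 18, 2061 (2139 left).
+365 (one year) → Mar 18, 2062 (1774 left).
+365 (one year) → Mar 18, 2063 (1409 left).
+366 (one year; includes Feb 29, 2064) → Mar 18, 2064 (1043 left).
+365 (one year) → Mar 18, 2065 (678 left).
+365 (one year) → Mar 18, 2066 (313 left).
Mar has 31 days: +14 → Apr 1, 2066 (299 left).
Apr has 30 days: +30 → May 1, 2066 (269 left).
May has 31 days: +31 → Jun 1, 2066 (238 left).
Jun has 30 days: +30 → Jul 1, 2066 (208 left).
Jul has 31 days: +31 → Aug 1, 2066 (177 left).
Aug has 31 days: +31 → Sep 1, 2066 (146 left).
Sep has 30 days: +30 → Oct 1, 2066 (116 left).
Oct has 31 days: +31 → Nov 1, 2066 (85 left).
Nov has 30 days: +30 → Dec 1, 2066 (55 left).
Dec has 31 days: +31 → Jan 1, 2067 (24 left).
+24 → Jan 25, 2067.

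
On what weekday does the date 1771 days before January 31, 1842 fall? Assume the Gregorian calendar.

Jan 31, 1842 is a Monday.
1771 mod 7 = 0, so 1771 days before a Monday is Monday − 0 = Monday.

Monday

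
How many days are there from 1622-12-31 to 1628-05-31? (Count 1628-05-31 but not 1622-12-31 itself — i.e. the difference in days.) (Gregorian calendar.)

1978

Dec 31, 1622 → Dec 31, 1623: 365 days.
Dec 31, 1623 → Dec 31, 1624: 366 days (Feb 29, 1624 is in that span).
Dec 31, 1624 → Dec 31, 1625: 365 days.
Dec 31, 1625 → Dec 31, 1626: 365 days.
Dec 31, 1626 → Dec 31, 1627: 365 days.
Dec 31, 1627 → Jan 31, 1628: 31 days (December has 31).
Jan 31, 1628 → Feb 29, 1628: 29 days (January has 31).
Feb 29, 1628 → Mar 29, 1628: 29 days (February has 29).
Mar 29, 1628 → Apr 29, 1628: 31 days (March has 31).
Apr 29, 1628 → May 29, 1628: 30 days (April has 30).
May 29, 1628 → May 31, 1628: 2 days.
Total: 1978 days.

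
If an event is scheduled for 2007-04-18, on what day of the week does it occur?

Wednesday

Doomsday rule: the anchor day for the 2000s is Tuesday. For year 07: 7÷12 = 0 r 7, and 7÷4 = 1, so 0+7+1 = 8.
Tuesday + 8 ≡ Wednesday — that's 2007's doomsday.
In April the doomsday date is Apr 4.
Apr 18 is 14 days after Apr 4; 14 mod 7 = 0, so Wednesday + 0 = Wednesday.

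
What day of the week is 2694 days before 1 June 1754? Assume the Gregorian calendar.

Sunday

First find the weekday of Jun 1, 1754. Doomsday rule: the anchor day for the 1700s is Sunday. For year 54: 54÷12 = 4 r 6, and 6÷4 = 1, so 4+6+1 = 11.
Sunday + 11 ≡ Thursday — that's 1754's doomsday.
In June the doomsday date is Jun 6.
Jun 1 is 5 days before Jun 6; 5 mod 7 = 5, so Thursday − 5 = Saturday.
2694 mod 7 = 6, so 2694 days before a Saturday is Saturday − 6 = Sunday.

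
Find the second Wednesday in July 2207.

July 1, 2207 is a Wednesday.
The first Wednesday is therefore July 1 (same day).
The second Wednesday is 1 + 1×7 = July 8.

July 8, 2207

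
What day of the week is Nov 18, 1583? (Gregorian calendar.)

Friday

Doomsday rule: the anchor day for the 1500s is Wednesday. For year 83: 83÷12 = 6 r 11, and 11÷4 = 2, so 6+11+2 = 19.
Wednesday + 19 ≡ Monday — that's 1583's doomsday.
In November the doomsday date is Nov 7.
Nov 18 is 11 days after Nov 7; 11 mod 7 = 4, so Monday + 4 = Friday.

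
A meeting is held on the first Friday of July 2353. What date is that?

July 1, 2353 is a Wednesday.
The first Friday is therefore July 3 (2 days later).

July 3, 2353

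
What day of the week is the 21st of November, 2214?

Monday

Doomsday rule: the anchor day for the 2200s is Friday. For year 14: 14÷12 = 1 r 2, and 2÷4 = 0, so 1+2+0 = 3.
Friday + 3 ≡ Monday — that's 2214's doomsday.
In November the doomsday date is Nov 7.
Nov 21 is 14 days after Nov 7; 14 mod 7 = 0, so Monday + 0 = Monday.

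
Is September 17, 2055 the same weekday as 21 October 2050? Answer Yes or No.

Yes

From Oct 21, 2050 to Sep 17, 2055 is 1792 days.
1792 mod 7 = 0, so they are the same weekday.
(Oct 21, 2050 is a Friday; Sep 17, 2055 is a Friday.)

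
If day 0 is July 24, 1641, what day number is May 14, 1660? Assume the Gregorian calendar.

6869

Jul 24, 1641 → Jul 24, 1642: 365 days.
Jul 24, 1642 → Jul 24, 1643: 365 days.
Jul 24, 1643 → Jul 24, 1644: 366 days (Feb 29, 1644 is in that span).
Jul 24, 1644 → Jul 24, 1645: 365 days.
Jul 24, 1645 → Jul 24, 1646: 365 days.
Jul 24, 1646 → Jul 24, 1647: 365 days.
Jul 24, 1647 → Jul 24, 1648: 366 days (Feb 29, 1648 is in that span).
Jul 24, 1648 → Jul 24, 1649: 365 days.
Jul 24, 1649 → Jul 24, 1650: 365 days.
Jul 24, 1650 → Jul 24, 1651: 365 days.
Jul 24, 1651 → Jul 24, 1652: 366 days (Feb 29, 1652 is in that span).
Jul 24, 1652 → Jul 24, 1653: 365 days.
Jul 24, 1653 → Jul 24, 1654: 365 days.
Jul 24, 1654 → Jul 24, 1655: 365 days.
Jul 24, 1655 → Jul 24, 1656: 366 days (Feb 29, 1656 is in that span).
Jul 24, 1656 → Jul 24, 1657: 365 days.
Jul 24, 1657 → Jul 24, 1658: 365 days.
Jul 24, 1658 → Jul 24, 1659: 365 days.
Jul 24, 1659 → Aug 24, 1659: 31 days (July has 31).
Aug 24, 1659 → Sep 24, 1659: 31 days (August has 31).
Sep 24, 1659 → Oct 24, 1659: 30 days (September has 30).
Oct 24, 1659 → Nov 24, 1659: 31 days (October has 31).
Nov 24, 1659 → Dec 24, 1659: 30 days (November has 30).
Dec 24, 1659 → Jan 24, 1660: 31 days (December has 31).
Jan 24, 1660 → Feb 24, 1660: 31 days (January has 31).
Feb 24, 1660 → Mar 24, 1660: 29 days (February has 29).
Mar 24, 1660 → Apr 24, 1660: 31 days (March has 31).
Apr 24, 1660 → May 14, 1660: 20 days.
Total: 6869 days.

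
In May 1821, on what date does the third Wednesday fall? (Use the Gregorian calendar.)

May 1, 1821 is a Tuesday.
The first Wednesday is therefore May 2 (1 days later).
The third Wednesday is 2 + 2×7 = May 16.

May 16, 1821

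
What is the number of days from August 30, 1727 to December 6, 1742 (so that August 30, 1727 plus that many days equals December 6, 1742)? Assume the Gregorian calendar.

5577

Aug 30, 1727 → Aug 30, 1728: 366 days (Feb 29, 1728 is in that span).
Aug 30, 1728 → Aug 30, 1729: 365 days.
Aug 30, 1729 → Aug 30, 1730: 365 days.
Aug 30, 1730 → Aug 30, 1731: 365 days.
Aug 30, 1731 → Aug 30, 1732: 366 days (Feb 29, 1732 is in that span).
Aug 30, 1732 → Aug 30, 1733: 365 days.
Aug 30, 1733 → Aug 30, 1734: 365 days.
Aug 30, 1734 → Aug 30, 1735: 365 days.
Aug 30, 1735 → Aug 30, 1736: 366 days (Feb 29, 1736 is in that span).
Aug 30, 1736 → Aug 30, 1737: 365 days.
Aug 30, 1737 → Aug 30, 1738: 365 days.
Aug 30, 1738 → Aug 30, 1739: 365 days.
Aug 30, 1739 → Aug 30, 1740: 366 days (Feb 29, 1740 is in that span).
Aug 30, 1740 → Aug 30, 1741: 365 days.
Aug 30, 1741 → Aug 30, 1742: 365 days.
Aug 30, 1742 → Sep 30, 1742: 31 days (August has 31).
Sep 30, 1742 → Oct 30, 1742: 30 days (September has 30).
Oct 30, 1742 → Nov 30, 1742: 31 days (October has 31).
Nov 30, 1742 → Dec 6, 1742: 6 days.
Total: 5577 days.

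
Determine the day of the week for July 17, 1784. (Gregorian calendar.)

Saturday

Doomsday rule: the anchor day for the 1700s is Sunday. For year 84: 84÷12 = 7 r 0, and 0÷4 = 0, so 7+0+0 = 7.
Sunday + 7 ≡ Sunday — that's 1784's doomsday.
In July the doomsday date is Jul 11.
Jul 17 is 6 days after Jul 11; 6 mod 7 = 6, so Sunday + 6 = Saturday.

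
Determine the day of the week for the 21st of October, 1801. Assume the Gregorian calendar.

Doomsday rule: the anchor day for the 1800s is Friday. For year 01: 1÷12 = 0 r 1, and 1÷4 = 0, so 0+1+0 = 1.
Friday + 1 ≡ Saturday — that's 1801's doomsday.
In October the doomsday date is Oct 10.
Oct 21 is 11 days after Oct 10; 11 mod 7 = 4, so Saturday + 4 = Wednesday.

Wednesday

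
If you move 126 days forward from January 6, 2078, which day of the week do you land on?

Thursday

Jan 6, 2078 is a Thursday.
126 mod 7 = 0, so 126 days after a Thursday is Thursday + 0 = Thursday.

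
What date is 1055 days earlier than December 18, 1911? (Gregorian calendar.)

January 27, 1909

−365 (one year) → Dec 18, 1910 (690 left).
−365 (one year) → Dec 18, 1909 (325 left).
−18 → Nov 30, 1909 (end of Nov, 30 days; 307 left).
−30 → Oct 31, 1909 (end of Oct, 31 days; 277 left).
−31 → Sep 30, 1909 (end of Sep, 30 days; 246 left).
−30 → Aug 31, 1909 (end of Aug, 31 days; 216 left).
−31 → Jul 31, 1909 (end of Jul, 31 days; 185 left).
−31 → Jun 30, 1909 (end of Jun, 30 days; 154 left).
−30 → May 31, 1909 (end of May, 31 days; 124 left).
−31 → Apr 30, 1909 (end of Apr, 30 days; 93 left).
−30 → Mar 31, 1909 (end of Mar, 31 days; 63 left).
−31 → Feb 28, 1909 (end of Feb, 28 days; 32 left).
−28 → Jan 31, 1909 (end of Jan, 31 days; 4 left).
−4 → Jan 27, 1909.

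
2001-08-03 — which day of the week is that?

Friday

Doomsday rule: the anchor day for the 2000s is Tuesday. For year 01: 1÷12 = 0 r 1, and 1÷4 = 0, so 0+1+0 = 1.
Tuesday + 1 ≡ Wednesday — that's 2001's doomsday.
In August the doomsday date is Aug 8.
Aug 3 is 5 days before Aug 8; 5 mod 7 = 5, so Wednesday − 5 = Friday.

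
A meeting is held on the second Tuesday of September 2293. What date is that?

September 1, 2293 is a Friday.
The first Tuesday is therefore September 5 (4 days later).
The second Tuesday is 5 + 1×7 = September 12.

September 12, 2293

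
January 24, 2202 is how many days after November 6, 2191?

3731

Nov 6, 2191 → Nov 6, 2192: 366 days (Feb 29, 2192 is in that span).
Nov 6, 2192 → Nov 6, 2193: 365 days.
Nov 6, 2193 → Nov 6, 2194: 365 days.
Nov 6, 2194 → Nov 6, 2195: 365 days.
Nov 6, 2195 → Nov 6, 2196: 366 days (Feb 29, 2196 is in that span).
Nov 6, 2196 → Nov 6, 2197: 365 days.
Nov 6, 2197 → Nov 6, 2198: 365 days.
Nov 6, 2198 → Nov 6, 2199: 365 days.
Nov 6, 2199 → Nov 6, 2200: 365 days.
Nov 6, 2200 → Nov 6, 2201: 365 days.
Nov 6, 2201 → Dec 6, 2201: 30 days (November has 30).
Dec 6, 2201 → Jan 6, 2202: 31 days (December has 31).
Jan 6, 2202 → Jan 24, 2202: 18 days.
Total: 3731 days.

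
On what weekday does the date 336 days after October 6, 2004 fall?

First find the weekday of Oct 6, 2004. Doomsday rule: the anchor day for the 2000s is Tuesday. For year 04: 4÷12 = 0 r 4, and 4÷4 = 1, so 0+4+1 = 5.
Tuesday + 5 ≡ Sunday — that's 2004's doomsday.
In October the doomsday date is Oct 10.
Oct 6 is 4 days before Oct 10; 4 mod 7 = 4, so Sunday − 4 = Wednesday.
336 mod 7 = 0, so 336 days after a Wednesday is Wednesday + 0 = Wednesday.

Wednesday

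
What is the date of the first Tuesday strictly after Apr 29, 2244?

Apr 29, 2244 is a Monday.
From Monday to the next Tuesday is 1 day.
Apr 29, 2244 + 1 = Apr 30, 2244.

April 30, 2244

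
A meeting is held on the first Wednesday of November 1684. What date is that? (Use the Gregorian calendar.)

November 1, 1684 is a Wednesday.
The first Wednesday is therefore November 1 (same day).

November 1, 1684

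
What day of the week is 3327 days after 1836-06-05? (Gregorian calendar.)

Jun 5, 1836 is a Sunday.
3327 mod 7 = 2, so 3327 days after a Sunday is Sunday + 2 = Tuesday.

Tuesday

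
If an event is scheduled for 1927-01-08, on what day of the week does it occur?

Saturday

Doomsday rule: the anchor day for the 1900s is Wednesday. For year 27: 27÷12 = 2 r 3, and 3÷4 = 0, so 2+3+0 = 5.
Wednesday + 5 ≡ Monday — that's 1927's doomsday.
In January the doomsday date is Jan 3 (1927 is not a leap year).
Jan 8 is 5 days after Jan 3; 5 mod 7 = 5, so Monday + 5 = Saturday.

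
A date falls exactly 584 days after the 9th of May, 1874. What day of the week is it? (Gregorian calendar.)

May 9, 1874 is a Saturday.
584 mod 7 = 3, so 584 days after a Saturday is Saturday + 3 = Tuesday.

Tuesday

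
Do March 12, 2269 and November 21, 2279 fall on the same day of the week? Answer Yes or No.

From Mar 12, 2269 to Nov 21, 2279 is 3906 days.
3906 mod 7 = 0, so they are the same weekday.
(Mar 12, 2269 is a Friday; Nov 21, 2279 is a Friday.)

Yes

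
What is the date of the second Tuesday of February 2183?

February 1, 2183 is a Saturday.
The first Tuesday is therefore February 4 (3 days later).
The second Tuesday is 4 + 1×7 = February 11.

February 11, 2183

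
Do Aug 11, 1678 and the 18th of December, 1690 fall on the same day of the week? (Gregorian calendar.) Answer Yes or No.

From Aug 11, 1678 to Dec 18, 1690 is 4512 days.
4512 mod 7 = 4, so they are different weekdays.
(Aug 11, 1678 is a Thursday; Dec 18, 1690 is a Monday.)

No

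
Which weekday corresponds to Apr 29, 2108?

January 1, 2108 is a Sunday.
Jan 1, 2108 → Feb 1, 2108: 31 days (January has 31).
Feb 1, 2108 → Mar 1, 2108: 29 days (February has 29).
Mar 1, 2108 → Apr 1, 2108: 31 days (March has 31).
Apr 1, 2108 → Apr 29, 2108: 28 days.
Total: 119 days.
119 mod 7 = 0, so Sunday + 0 = Sunday.

Sunday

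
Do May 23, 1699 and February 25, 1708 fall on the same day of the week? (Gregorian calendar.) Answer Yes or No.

Yes

From May 23, 1699 to Feb 25, 1708 is 3199 days.
3199 mod 7 = 0, so they are the same weekday.
(May 23, 1699 is a Saturday; Feb 25, 1708 is a Saturday.)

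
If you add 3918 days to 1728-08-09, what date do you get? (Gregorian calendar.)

+365 (one year) → Aug 9, 1729 (3553 left).
+365 (one year) → Aug 9, 1730 (3188 left).
+365 (one year) → Aug 9, 1731 (2823 left).
+366 (one year; includes Feb 29, 1732) → Aug 9, 1732 (2457 left).
+365 (one year) → Aug 9, 1733 (2092 left).
+365 (one year) → Aug 9, 1734 (1727 left).
+365 (one year) → Aug 9, 1735 (1362 left).
+366 (one year; includes Feb 29, 1736) → Aug 9, 1736 (996 left).
+365 (one year) → Aug 9, 1737 (631 left).
+365 (one year) → Aug 9, 1738 (266 left).
Aug has 31 days: +23 → Sep 1, 1738 (243 left).
Sep has 30 days: +30 → Oct 1, 1738 (213 left).
Oct has 31 days: +31 → Nov 1, 1738 (182 left).
Nov has 30 days: +30 → Dec 1, 1738 (152 left).
Dec has 31 days: +31 → Jan 1, 1739 (121 left).
Jan has 31 days: +31 → Feb 1, 1739 (90 left).
Feb has 28 days: +28 → Mar 1, 1739 (62 left).
Mar has 31 days: +31 → Apr 1, 1739 (31 left).
Apr has 30 days: +30 → May 1, 1739 (1 left).
+1 → May 2, 1739.

May 2, 1739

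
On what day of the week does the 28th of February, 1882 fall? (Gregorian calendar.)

January 1, 1882 is a Sunday.
Jan 1, 1882 → Feb 1, 1882: 31 days (January has 31).
Feb 1, 1882 → Feb 28, 1882: 27 days.
Total: 58 days.
58 mod 7 = 2, so Sunday + 2 = Tuesday.

Tuesday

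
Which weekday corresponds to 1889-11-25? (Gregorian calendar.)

Doomsday rule: the anchor day for the 1800s is Friday. For year 89: 89÷12 = 7 r 5, and 5÷4 = 1, so 7+5+1 = 13.
Friday + 13 ≡ Thursday — that's 1889's doomsday.
In November the doomsday date is Nov 7.
Nov 25 is 18 days after Nov 7; 18 mod 7 = 4, so Thursday + 4 = Monday.

Monday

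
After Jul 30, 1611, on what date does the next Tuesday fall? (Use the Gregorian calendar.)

August 2, 1611

Jul 30, 1611 is a Saturday.
From Saturday to the next Tuesday is 3 days.
Jul 30, 1611 + 3 = Aug 2, 1611.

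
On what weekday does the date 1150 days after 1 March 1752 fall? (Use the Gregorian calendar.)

Friday

First find the weekday of Mar 1, 1752. Doomsday rule: the anchor day for the 1700s is Sunday. For year 52: 52÷12 = 4 r 4, and 4÷4 = 1, so 4+4+1 = 9.
Sunday + 9 ≡ Tuesday — that's 1752's doomsday.
In March the doomsday date is Mar 14.
Mar 1 is 13 days before Mar 14; 13 mod 7 = 6, so Tuesday − 6 = Wednesday.
1150 mod 7 = 2, so 1150 days after a Wednesday is Wednesday + 2 = Friday.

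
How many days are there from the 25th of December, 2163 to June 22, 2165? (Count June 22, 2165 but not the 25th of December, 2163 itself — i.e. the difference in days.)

Dec 25, 2163 → Dec 25, 2164: 366 days (Feb 29, 2164 is in that span).
Dec 25, 2164 → Jan 25, 2165: 31 days (December has 31).
Jan 25, 2165 → Feb 25, 2165: 31 days (January has 31).
Feb 25, 2165 → Mar 25, 2165: 28 days (February has 28).
Mar 25, 2165 → Apr 25, 2165: 31 days (March has 31).
Apr 25, 2165 → May 25, 2165: 30 days (April has 30).
May 25, 2165 → Jun 22, 2165: 28 days.
Total: 545 days.

545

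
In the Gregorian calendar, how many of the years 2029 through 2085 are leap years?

14

Multiples of 4 in [2029,2085]: 14.
Of those, multiples of 100: 0 (not leap unless ÷400).
Multiples of 400: 0.
Leap years = 14 − 0 + 0 = 14.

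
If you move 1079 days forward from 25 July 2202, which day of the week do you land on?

Jul 25, 2202 is a Sunday.
1079 mod 7 = 1, so 1079 days after a Sunday is Sunday + 1 = Monday.

Monday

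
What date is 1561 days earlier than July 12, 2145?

−365 (one year) → Jul 12, 2144 (1196 left).
−366 (one year; includes Feb 29, 2144) → Jul 12, 2143 (830 left).
−365 (one year) → Jul 12, 2142 (465 left).
−365 (one year) → Jul 12, 2141 (100 left).
−12 → Jun 30, 2141 (end of Jun, 30 days; 88 left).
−30 → May 31, 2141 (end of May, 31 days; 58 left).
−31 → Apr 30, 2141 (end of Apr, 30 days; 27 left).
−27 → Apr 3, 2141.

April 3, 2141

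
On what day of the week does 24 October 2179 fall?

Sunday

Doomsday rule: the anchor day for the 2100s is Sunday. For year 79: 79÷12 = 6 r 7, and 7÷4 = 1, so 6+7+1 = 14.
Sunday + 14 ≡ Sunday — that's 2179's doomsday.
In October the doomsday date is Oct 10.
Oct 24 is 14 days after Oct 10; 14 mod 7 = 0, so Sunday + 0 = Sunday.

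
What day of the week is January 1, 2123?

Doomsday rule: the anchor day for the 2100s is Sunday. For year 23: 23÷12 = 1 r 11, and 11÷4 = 2, so 1+11+2 = 14.
Sunday + 14 ≡ Sunday — that's 2123's doomsday.
In January the doomsday date is Jan 3 (2123 is not a leap year).
Jan 1 is 2 days before Jan 3; 2 mod 7 = 2, so Sunday − 2 = Friday.

Friday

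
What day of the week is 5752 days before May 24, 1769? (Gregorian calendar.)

Friday

First find the weekday of May 24, 1769. Doomsday rule: the anchor day for the 1700s is Sunday. For year 69: 69÷12 = 5 r 9, and 9÷4 = 2, so 5+9+2 = 16.
Sunday + 16 ≡ Tuesday — that's 1769's doomsday.
In May the doomsday date is May 9.
May 24 is 15 days after May 9; 15 mod 7 = 1, so Tuesday + 1 = Wednesday.
5752 mod 7 = 5, so 5752 days before a Wednesday is Wednesday − 5 = Friday.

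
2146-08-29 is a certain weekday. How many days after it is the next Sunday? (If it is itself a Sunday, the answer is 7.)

Aug 29, 2146 is a Monday.
From Monday to the next Sunday is 6 days.

6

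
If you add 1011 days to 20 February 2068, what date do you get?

November 27, 2070

+366 (one year; includes Feb 29, 2068) → Feb 20, 2069 (645 left).
+365 (one year) → Feb 20, 2070 (280 left).
Feb has 28 days: +9 → Mar 1, 2070 (271 left).
Mar has 31 days: +31 → Apr 1, 2070 (240 left).
Apr has 30 days: +30 → May 1, 2070 (210 left).
May has 31 days: +31 → Jun 1, 2070 (179 left).
Jun has 30 days: +30 → Jul 1, 2070 (149 left).
Jul has 31 days: +31 → Aug 1, 2070 (118 left).
Aug has 31 days: +31 → Sep 1, 2070 (87 left).
Sep has 30 days: +30 → Oct 1, 2070 (57 left).
Oct has 31 days: +31 → Nov 1, 2070 (26 left).
+26 → Nov 27, 2070.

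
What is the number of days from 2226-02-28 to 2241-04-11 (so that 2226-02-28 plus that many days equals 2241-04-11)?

5521

Feb 28, 2226 → Feb 28, 2227: 365 days.
Feb 28, 2227 → Feb 28, 2228: 365 days.
Feb 28, 2228 → Feb 28, 2229: 366 days (Feb 29, 2228 is in that span).
Feb 28, 2229 → Feb 28, 2230: 365 days.
Feb 28, 2230 → Feb 28, 2231: 365 days.
Feb 28, 2231 → Feb 28, 2232: 365 days.
Feb 28, 2232 → Feb 28, 2233: 366 days (Feb 29, 2232 is in that span).
Feb 28, 2233 → Feb 28, 2234: 365 days.
Feb 28, 2234 → Feb 28, 2235: 365 days.
Feb 28, 2235 → Feb 28, 2236: 365 days.
Feb 28, 2236 → Feb 28, 2237: 366 days (Feb 29, 2236 is in that span).
Feb 28, 2237 → Feb 28, 2238: 365 days.
Feb 28, 2238 → Feb 28, 2239: 365 days.
Feb 28, 2239 → Feb 28, 2240: 365 days.
Feb 28, 2240 → Feb 28, 2241: 366 days (Feb 29, 2240 is in that span).
Feb 28, 2241 → Mar 28, 2241: 28 days (February has 28).
Mar 28, 2241 → Apr 11, 2241: 14 days.
Total: 5521 days.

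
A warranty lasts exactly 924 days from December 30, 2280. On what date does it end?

+365 (one year) → Dec 30, 2281 (559 left).
+365 (one year) → Dec 30, 2282 (194 left).
Dec has 31 days: +2 → Jan 1, 2283 (192 left).
Jan has 31 days: +31 → Feb 1, 2283 (161 left).
Feb has 28 days: +28 → Mar 1, 2283 (133 left).
Mar has 31 days: +31 → Apr 1, 2283 (102 left).
Apr has 30 days: +30 → May 1, 2283 (72 left).
May has 31 days: +31 → Jun 1, 2283 (41 left).
Jun has 30 days: +30 → Jul 1, 2283 (11 left).
+11 → Jul 12, 2283.

July 12, 2283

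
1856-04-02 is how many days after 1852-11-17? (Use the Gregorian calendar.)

1232

Nov 17, 1852 → Nov 17, 1853: 365 days.
Nov 17, 1853 → Nov 17, 1854: 365 days.
Nov 17, 1854 → Nov 17, 1855: 365 days.
Nov 17, 1855 → Dec 17, 1855: 30 days (November has 30).
Dec 17, 1855 → Jan 17, 1856: 31 days (December has 31).
Jan 17, 1856 → Feb 17, 1856: 31 days (January has 31).
Feb 17, 1856 → Mar 17, 1856: 29 days (February has 29).
Mar 17, 1856 → Apr 2, 1856: 16 days.
Total: 1232 days.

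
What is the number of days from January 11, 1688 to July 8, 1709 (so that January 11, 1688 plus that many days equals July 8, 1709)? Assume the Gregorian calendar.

7848

Jan 11, 1688 → Jan 11, 1689: 366 days (Feb 29, 1688 is in that span).
Jan 11, 1689 → Jan 11, 1690: 365 days.
Jan 11, 1690 → Jan 11, 1691: 365 days.
Jan 11, 1691 → Jan 11, 1692: 365 days.
Jan 11, 1692 → Jan 11, 1693: 366 days (Feb 29, 1692 is in that span).
Jan 11, 1693 → Jan 11, 1694: 365 days.
Jan 11, 1694 → Jan 11, 1695: 365 days.
Jan 11, 1695 → Jan 11, 1696: 365 days.
Jan 11, 1696 → Jan 11, 1697: 366 days (Feb 29, 1696 is in that span).
Jan 11, 1697 → Jan 11, 1698: 365 days.
Jan 11, 1698 → Jan 11, 1699: 365 days.
Jan 11, 1699 → Jan 11, 1700: 365 days.
Jan 11, 1700 → Jan 11, 1701: 365 days.
Jan 11, 1701 → Jan 11, 1702: 365 days.
Jan 11, 1702 → Jan 11, 1703: 365 days.
Jan 11, 1703 → Jan 11, 1704: 365 days.
Jan 11, 1704 → Jan 11, 1705: 366 days (Feb 29, 1704 is in that span).
Jan 11, 1705 → Jan 11, 1706: 365 days.
Jan 11, 1706 → Jan 11, 1707: 365 days.
Jan 11, 1707 → Jan 11, 1708: 365 days.
Jan 11, 1708 → Jan 11, 1709: 366 days (Feb 29, 1708 is in that span).
Jan 11, 1709 → Feb 11, 1709: 31 days (January has 31).
Feb 11, 1709 → Mar 11, 1709: 28 days (February has 28).
Mar 11, 1709 → Apr 11, 1709: 31 days (March has 31).
Apr 11, 1709 → May 11, 1709: 30 days (April has 30).
May 11, 1709 → Jun 11, 1709: 31 days (May has 31).
Jun 11, 1709 → Jul 8, 1709: 27 days.
Total: 7848 days.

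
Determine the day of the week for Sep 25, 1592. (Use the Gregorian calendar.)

Doomsday rule: the anchor day for the 1500s is Wednesday. For year 92: 92÷12 = 7 r 8, and 8÷4 = 2, so 7+8+2 = 17.
Wednesday + 17 ≡ Saturday — that's 1592's doomsday.
In September the doomsday date is Sep 5.
Sep 25 is 20 days after Sep 5; 20 mod 7 = 6, so Saturday + 6 = Friday.

Friday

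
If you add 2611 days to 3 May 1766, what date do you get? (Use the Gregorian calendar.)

June 26, 1773

+365 (one year) → May 3, 1767 (2246 left).
+366 (one year; includes Feb 29, 1768) → May 3, 1768 (1880 left).
+365 (one year) → May 3, 1769 (1515 left).
+365 (one year) → May 3, 1770 (1150 left).
+365 (one year) → May 3, 1771 (785 left).
+366 (one year; includes Feb 29, 1772) → May 3, 1772 (419 left).
+365 (one year) → May 3, 1773 (54 left).
May has 31 days: +29 → Jun 1, 1773 (25 left).
+25 → Jun 26, 1773.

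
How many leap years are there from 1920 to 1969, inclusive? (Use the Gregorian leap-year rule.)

Multiples of 4 in [1920,1969]: 13.
Of those, multiples of 100: 0 (not leap unless ÷400).
Multiples of 400: 0.
Leap years = 13 − 0 + 0 = 13.

13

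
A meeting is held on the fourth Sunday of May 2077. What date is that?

May 1, 2077 is a Saturday.
The first Sunday is therefore May 2 (1 days later).
The fourth Sunday is 2 + 3×7 = May 23.

May 23, 2077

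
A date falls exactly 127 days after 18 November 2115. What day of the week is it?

Tuesday

Nov 18, 2115 is a Monday.
127 mod 7 = 1, so 127 days after a Monday is Monday + 1 = Tuesday.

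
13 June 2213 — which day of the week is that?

Sunday

Doomsday rule: the anchor day for the 2200s is Friday. For year 13: 13÷12 = 1 r 1, and 1÷4 = 0, so 1+1+0 = 2.
Friday + 2 ≡ Sunday — that's 2213's doomsday.
In June the doomsday date is Jun 6.
Jun 13 is 7 days after Jun 6; 7 mod 7 = 0, so Sunday + 0 = Sunday.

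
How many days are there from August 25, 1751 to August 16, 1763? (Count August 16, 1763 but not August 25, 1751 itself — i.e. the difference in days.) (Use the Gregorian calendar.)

Aug 25, 1751 → Aug 25, 1752: 366 days (Feb 29, 1752 is in that span).
Aug 25, 1752 → Aug 25, 1753: 365 days.
Aug 25, 1753 → Aug 25, 1754: 365 days.
Aug 25, 1754 → Aug 25, 1755: 365 days.
Aug 25, 1755 → Aug 25, 1756: 366 days (Feb 29, 1756 is in that span).
Aug 25, 1756 → Aug 25, 1757: 365 days.
Aug 25, 1757 → Aug 25, 1758: 365 days.
Aug 25, 1758 → Aug 25, 1759: 365 days.
Aug 25, 1759 → Aug 25, 1760: 366 days (Feb 29, 1760 is in that span).
Aug 25, 1760 → Aug 25, 1761: 365 days.
Aug 25, 1761 → Aug 25, 1762: 365 days.
Aug 25, 1762 → Sep 25, 1762: 31 days (August has 31).
Sep 25, 1762 → Oct 25, 1762: 30 days (September has 30).
Oct 25, 1762 → Nov 25, 1762: 31 days (October has 31).
Nov 25, 1762 → Dec 25, 1762: 30 days (November has 30).
Dec 25, 1762 → Jan 25, 1763: 31 days (December has 31).
Jan 25, 1763 → Feb 25, 1763: 31 days (January has 31).
Feb 25, 1763 → Mar 25, 1763: 28 days (February has 28).
Mar 25, 1763 → Apr 25, 1763: 31 days (March has 31).
Apr 25, 1763 → May 25, 1763: 30 days (April has 30).
May 25, 1763 → Jun 25, 1763: 31 days (May has 31).
Jun 25, 1763 → Jul 25, 1763: 30 days (June has 30).
Jul 25, 1763 → Aug 16, 1763: 22 days.
Total: 4374 days.

4374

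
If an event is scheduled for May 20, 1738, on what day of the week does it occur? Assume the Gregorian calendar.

Doomsday rule: the anchor day for the 1700s is Sunday. For year 38: 38÷12 = 3 r 2, and 2÷4 = 0, so 3+2+0 = 5.
Sunday + 5 ≡ Friday — that's 1738's doomsday.
In May the doomsday date is May 9.
May 20 is 11 days after May 9; 11 mod 7 = 4, so Friday + 4 = Tuesday.

Tuesday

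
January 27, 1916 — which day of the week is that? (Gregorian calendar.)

Doomsday rule: the anchor day for the 1900s is Wednesday. For year 16: 16÷12 = 1 r 4, and 4÷4 = 1, so 1+4+1 = 6.
Wednesday + 6 ≡ Tuesday — that's 1916's doomsday.
In January the doomsday date is Jan 4 (1916 is a leap year (divisible by 4)).
Jan 27 is 23 days after Jan 4; 23 mod 7 = 2, so Tuesday + 2 = Thursday.

Thursday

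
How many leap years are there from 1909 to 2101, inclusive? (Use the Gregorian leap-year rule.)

47

Multiples of 4 in [1909,2101]: 48.
Of those, multiples of 100: 2 (not leap unless ÷400).
Multiples of 400: 1.
Leap years = 48 − 2 + 1 = 47.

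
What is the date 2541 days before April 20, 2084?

May 6, 2077

−366 (one year; includes Feb 29, 2084) → Apr 20, 2083 (2175 left).
−365 (one year) → Apr 20, 2082 (1810 left).
−365 (one year) → Apr 20, 2081 (1445 left).
−365 (one year) → Apr 20, 2080 (1080 left).
−366 (one year; includes Feb 29, 2080) → Apr 20, 2079 (714 left).
−365 (one year) → Apr 20, 2078 (349 left).
−20 → Mar 31, 2078 (end of Mar, 31 days; 329 left).
−31 → Feb 28, 2078 (end of Feb, 28 days; 298 left).
−28 → Jan 31, 2078 (end of Jan, 31 days; 270 left).
−31 → Dec 31, 2077 (end of Dec, 31 days; 239 left).
−31 → Nov 30, 2077 (end of Nov, 30 days; 208 left).
−30 → Oct 31, 2077 (end of Oct, 31 days; 178 left).
−31 → Sep 30, 2077 (end of Sep, 30 days; 147 left).
−30 → Aug 31, 2077 (end of Aug, 31 days; 117 left).
−31 → Jul 31, 2077 (end of Jul, 31 days; 86 left).
−31 → Jun 30, 2077 (end of Jun, 30 days; 55 left).
−30 → May 31, 2077 (end of May, 31 days; 25 left).
−25 → May 6, 2077.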